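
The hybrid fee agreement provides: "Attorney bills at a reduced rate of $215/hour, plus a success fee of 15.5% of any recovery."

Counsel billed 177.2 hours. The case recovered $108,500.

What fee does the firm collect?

$54,915.50

Hourly: 177.2 × $215 = $38,098.00
Success fee: 15.5% of $108,500 = $16,817.50
Total: $38,098.00 + $16,817.50 = $54,915.50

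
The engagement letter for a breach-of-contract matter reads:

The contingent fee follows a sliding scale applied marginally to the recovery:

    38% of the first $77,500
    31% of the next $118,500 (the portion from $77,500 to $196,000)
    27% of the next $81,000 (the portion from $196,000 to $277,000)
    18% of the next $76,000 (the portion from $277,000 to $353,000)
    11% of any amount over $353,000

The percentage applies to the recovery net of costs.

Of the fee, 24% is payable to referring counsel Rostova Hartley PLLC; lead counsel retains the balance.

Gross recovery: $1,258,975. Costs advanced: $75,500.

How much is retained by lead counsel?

Fee base (net of costs): $1,258,975 − $75,500 = $1,183,475
First $77,500 at 38% = $29,450.00
Next $118,500 at 31% = $36,735.00
Next $81,000 at 27% = $21,870.00
Next $76,000 at 18% = $13,680.00
Remaining $830,475 at 11% = $91,352.25
Fee: $29,450.00 + $36,735.00 + $21,870.00 + $13,680.00 + $91,352.25 = $193,087.25
Referral share: 24% of $193,087.25 = $46,340.94; lead counsel retains $193,087.25 − $46,340.94 = $146,746.31.

$146,746.31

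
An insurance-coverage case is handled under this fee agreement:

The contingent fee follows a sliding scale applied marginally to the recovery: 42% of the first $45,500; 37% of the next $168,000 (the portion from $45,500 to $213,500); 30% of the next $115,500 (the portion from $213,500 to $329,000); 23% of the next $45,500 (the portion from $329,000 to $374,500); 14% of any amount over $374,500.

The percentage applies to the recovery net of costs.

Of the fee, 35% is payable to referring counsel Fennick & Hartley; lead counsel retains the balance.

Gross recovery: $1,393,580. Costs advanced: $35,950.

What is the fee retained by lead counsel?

Fee base (net of costs): $1,393,580 − $35,950 = $1,357,630
First $45,500 at 42% = $19,110.00
Next $168,000 at 37% = $62,160.00
Next $115,500 at 30% = $34,650.00
Next $45,500 at 23% = $10,465.00
Remaining $983,130 at 14% = $137,638.20
Fee: $19,110.00 + $62,160.00 + $34,650.00 + $10,465.00 + $137,638.20 = $264,023.20
Referral share: 35% of $264,023.20 = $92,408.12; lead counsel retains $264,023.20 − $92,408.12 = $171,615.08.

$171,615.08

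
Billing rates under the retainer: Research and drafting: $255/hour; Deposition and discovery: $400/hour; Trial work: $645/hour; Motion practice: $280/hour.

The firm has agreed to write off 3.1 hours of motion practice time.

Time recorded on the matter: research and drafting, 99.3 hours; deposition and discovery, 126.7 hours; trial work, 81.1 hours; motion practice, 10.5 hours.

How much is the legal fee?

Research and drafting: 99.3 × $255 = $25,321.50
Deposition and discovery: 126.7 × $400 = $50,680.00
Trial work: 81.1 × $645 = $52,309.50
Motion practice: 10.5 × $280 = $2,940.00
Subtotal: $131,251.00
Write-off: 3.1 × $280 = $868.00
Total: $131,251.00 − $868.00 = $130,383.00

$130,383.00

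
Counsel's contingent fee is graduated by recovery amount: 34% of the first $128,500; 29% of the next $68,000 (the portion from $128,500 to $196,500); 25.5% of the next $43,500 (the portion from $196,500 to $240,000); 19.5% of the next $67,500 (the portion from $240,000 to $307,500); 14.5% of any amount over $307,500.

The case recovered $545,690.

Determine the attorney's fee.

First $128,500 at 34% = $43,690.00
Next $68,000 at 29% = $19,720.00
Next $43,500 at 25.5% = $11,092.50
Next $67,500 at 19.5% = $13,162.50
Remaining $238,190 at 14.5% = $34,537.55
Fee: $43,690.00 + $19,720.00 + $11,092.50 + $13,162.50 + $34,537.55 = $122,202.55

$122,202.55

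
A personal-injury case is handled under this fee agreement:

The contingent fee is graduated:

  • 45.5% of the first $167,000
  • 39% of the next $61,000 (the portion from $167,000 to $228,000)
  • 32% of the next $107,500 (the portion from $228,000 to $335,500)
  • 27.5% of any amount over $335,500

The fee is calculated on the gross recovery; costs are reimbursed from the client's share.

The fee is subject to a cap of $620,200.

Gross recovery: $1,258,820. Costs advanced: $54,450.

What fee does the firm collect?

$388,088.00

Fee base is the gross recovery, $1,258,820; costs are reimbursed separately.
First $167,000 at 45.5% = $75,985.00
Next $61,000 at 39% = $23,790.00
Next $107,500 at 32% = $34,400.00
Remaining $923,320 at 27.5% = $253,913.00
Fee: $75,985.00 + $23,790.00 + $34,400.00 + $253,913.00 = $388,088.00
$388,088.00 is under the $620,200 cap.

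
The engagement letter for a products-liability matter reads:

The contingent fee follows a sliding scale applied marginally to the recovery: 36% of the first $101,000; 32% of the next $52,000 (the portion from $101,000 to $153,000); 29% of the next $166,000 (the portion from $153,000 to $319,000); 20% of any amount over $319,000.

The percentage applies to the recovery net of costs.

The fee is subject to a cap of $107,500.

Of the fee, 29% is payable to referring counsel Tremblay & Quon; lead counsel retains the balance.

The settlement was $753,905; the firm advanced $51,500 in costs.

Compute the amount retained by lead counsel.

Fee base (net of costs): $753,905 − $51,500 = $702,405
First $101,000 at 36% = $36,360.00
Next $52,000 at 32% = $16,640.00
Next $166,000 at 29% = $48,140.00
Remaining $383,405 at 20% = $76,681.00
Fee: $36,360.00 + $16,640.00 + $48,140.00 + $76,681.00 = $177,821.00
$177,821.00 exceeds the $107,500 cap, so the fee is capped at $107,500.00.
Referral share: 29% of $107,500.00 = $31,175.00; lead counsel retains $107,500.00 − $31,175.00 = $76,325.00.

$76,325.00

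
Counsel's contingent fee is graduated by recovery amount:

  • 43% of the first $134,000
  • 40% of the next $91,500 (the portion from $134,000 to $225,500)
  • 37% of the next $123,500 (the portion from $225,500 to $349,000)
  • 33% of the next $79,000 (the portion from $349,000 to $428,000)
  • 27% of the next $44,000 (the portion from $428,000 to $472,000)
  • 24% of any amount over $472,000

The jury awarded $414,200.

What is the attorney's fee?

$161,431.00

First $134,000 at 43% = $57,620.00
Next $91,500 at 40% = $36,600.00
Next $123,500 at 37% = $45,695.00
Remaining $65,200 at 33% = $21,516.00
Fee: $57,620.00 + $36,600.00 + $45,695.00 + $21,516.00 = $161,431.00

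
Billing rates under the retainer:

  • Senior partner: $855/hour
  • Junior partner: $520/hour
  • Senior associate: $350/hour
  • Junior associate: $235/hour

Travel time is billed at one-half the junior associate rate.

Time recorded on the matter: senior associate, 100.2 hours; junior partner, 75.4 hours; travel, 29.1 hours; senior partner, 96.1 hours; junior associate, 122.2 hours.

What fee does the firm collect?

$188,579.75

Senior partner: 96.1 × $855 = $82,165.50
Junior partner: 75.4 × $520 = $39,208.00
Senior associate: 100.2 × $350 = $35,070.00
Junior associate: 122.2 × $235 = $28,717.00
Subtotal: $82,165.50 + $39,208.00 + $35,070.00 + $28,717.00 = $185,160.50
Travel: 29.1 × ($235 ÷ 2) = 29.1 × $117.50 = $3,419.25
Total: $185,160.50 + $3,419.25 = $188,579.75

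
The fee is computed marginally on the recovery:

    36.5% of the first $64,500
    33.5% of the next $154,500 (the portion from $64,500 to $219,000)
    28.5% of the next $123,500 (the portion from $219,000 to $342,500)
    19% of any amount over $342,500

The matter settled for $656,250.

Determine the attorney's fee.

First $64,500 at 36.5% = $23,542.50
Next $154,500 at 33.5% = $51,757.50
Next $123,500 at 28.5% = $35,197.50
Remaining $313,750 at 19% = $59,612.50
Fee: $23,542.50 + $51,757.50 + $35,197.50 + $59,612.50 = $170,110.00

$170,110.00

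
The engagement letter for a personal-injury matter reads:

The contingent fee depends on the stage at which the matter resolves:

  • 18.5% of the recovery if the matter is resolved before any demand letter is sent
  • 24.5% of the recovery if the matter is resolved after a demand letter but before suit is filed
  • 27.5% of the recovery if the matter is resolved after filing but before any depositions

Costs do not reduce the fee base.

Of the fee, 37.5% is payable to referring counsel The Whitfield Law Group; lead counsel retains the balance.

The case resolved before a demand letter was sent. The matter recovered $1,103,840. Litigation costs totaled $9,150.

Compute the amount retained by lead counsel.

$127,631.50

Fee base is the gross recovery, $1,103,840; costs are reimbursed separately.
The matter resolved before a demand letter was sent, so the 18.5% rate applies.
$1,103,840 × 18.5% = $204,210.40
Referral share: 37.5% of $204,210.40 = $76,578.90; lead counsel retains $204,210.40 − $76,578.90 = $127,631.50.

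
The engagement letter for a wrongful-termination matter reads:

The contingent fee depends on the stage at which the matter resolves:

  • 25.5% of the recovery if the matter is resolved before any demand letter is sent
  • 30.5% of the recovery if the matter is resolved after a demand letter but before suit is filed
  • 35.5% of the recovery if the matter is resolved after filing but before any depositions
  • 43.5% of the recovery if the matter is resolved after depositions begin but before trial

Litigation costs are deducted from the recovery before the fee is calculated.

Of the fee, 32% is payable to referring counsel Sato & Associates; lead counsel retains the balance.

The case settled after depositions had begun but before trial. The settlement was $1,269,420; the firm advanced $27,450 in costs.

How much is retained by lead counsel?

Fee base (net of costs): $1,269,420 − $27,450 = $1,241,970
The matter settled after depositions had begun but before trial, so the 43.5% rate applies.
$1,241,970 × 43.5% = $540,256.95
Referral share: 32% of $540,256.95 = $172,882.22; lead counsel retains $540,256.95 − $172,882.22 = $367,374.73.

$367,374.73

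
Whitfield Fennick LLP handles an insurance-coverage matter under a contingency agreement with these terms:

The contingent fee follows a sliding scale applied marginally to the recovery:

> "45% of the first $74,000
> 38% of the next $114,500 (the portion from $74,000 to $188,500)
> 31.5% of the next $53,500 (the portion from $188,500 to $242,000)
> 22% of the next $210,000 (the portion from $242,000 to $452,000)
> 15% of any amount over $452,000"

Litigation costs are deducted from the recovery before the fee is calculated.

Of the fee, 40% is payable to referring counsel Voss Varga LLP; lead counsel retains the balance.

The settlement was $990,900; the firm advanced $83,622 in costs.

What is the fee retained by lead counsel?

Fee base (net of costs): $990,900 − $83,622 = $907,278
First $74,000 at 45% = $33,300.00
Next $114,500 at 38% = $43,510.00
Next $53,500 at 31.5% = $16,852.50
Next $210,000 at 22% = $46,200.00
Remaining $455,278 at 15% = $68,291.70
Fee: $33,300.00 + $43,510.00 + $16,852.50 + $46,200.00 + $68,291.70 = $208,154.20
Referral share: 40% of $208,154.20 = $83,261.68; lead counsel retains $208,154.20 − $83,261.68 = $124,892.52.

$124,892.52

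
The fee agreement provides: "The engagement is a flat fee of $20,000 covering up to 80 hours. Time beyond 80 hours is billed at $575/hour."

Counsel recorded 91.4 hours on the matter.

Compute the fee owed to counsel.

$26,555.00

Flat fee: $20,000.00
Excess hours: 91.4 − 80 = 11.4
Overrun: 11.4 × $575 = $6,555.00
Total: $20,000.00 + $6,555.00 = $26,555.00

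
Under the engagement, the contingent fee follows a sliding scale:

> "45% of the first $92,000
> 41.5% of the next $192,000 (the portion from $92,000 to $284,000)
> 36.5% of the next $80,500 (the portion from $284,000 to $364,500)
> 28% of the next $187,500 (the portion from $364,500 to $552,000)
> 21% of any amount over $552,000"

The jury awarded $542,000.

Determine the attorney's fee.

$200,162.50

First $92,000 at 45% = $41,400.00
Next $192,000 at 41.5% = $79,680.00
Next $80,500 at 36.5% = $29,382.50
Remaining $177,500 at 28% = $49,700.00
Fee: $41,400.00 + $79,680.00 + $29,382.50 + $49,700.00 = $200,162.50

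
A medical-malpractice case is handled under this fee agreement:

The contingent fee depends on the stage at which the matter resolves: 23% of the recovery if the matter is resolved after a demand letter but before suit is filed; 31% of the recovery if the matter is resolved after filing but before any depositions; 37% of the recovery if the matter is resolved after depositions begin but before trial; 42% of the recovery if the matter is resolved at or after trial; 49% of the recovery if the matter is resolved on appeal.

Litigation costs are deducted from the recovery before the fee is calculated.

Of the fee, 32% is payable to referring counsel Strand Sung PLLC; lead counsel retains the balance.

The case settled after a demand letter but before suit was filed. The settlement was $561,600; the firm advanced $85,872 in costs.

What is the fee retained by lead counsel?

$74,403.86

Fee base (net of costs): $561,600 − $85,872 = $475,728
The matter settled after a demand letter but before suit was filed, so the 23% rate applies.
$475,728 × 23% = $109,417.44
Referral share: 32% of $109,417.44 = $35,013.58; lead counsel retains $109,417.44 − $35,013.58 = $74,403.86.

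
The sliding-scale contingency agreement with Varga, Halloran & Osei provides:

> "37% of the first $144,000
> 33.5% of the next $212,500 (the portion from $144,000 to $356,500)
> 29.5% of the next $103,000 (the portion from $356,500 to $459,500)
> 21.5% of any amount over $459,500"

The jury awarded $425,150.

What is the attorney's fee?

$144,719.25

First $144,000 at 37% = $53,280.00
Next $212,500 at 33.5% = $71,187.50
Remaining $68,650 at 29.5% = $20,251.75
Fee: $53,280.00 + $71,187.50 + $20,251.75 = $144,719.25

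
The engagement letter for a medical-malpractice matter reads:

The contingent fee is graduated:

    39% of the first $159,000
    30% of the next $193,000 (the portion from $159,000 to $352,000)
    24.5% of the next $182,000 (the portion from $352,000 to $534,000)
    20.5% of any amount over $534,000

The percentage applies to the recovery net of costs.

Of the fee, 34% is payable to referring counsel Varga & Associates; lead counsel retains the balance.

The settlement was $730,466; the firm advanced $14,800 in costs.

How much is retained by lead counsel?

Fee base (net of costs): $730,466 − $14,800 = $715,666
First $159,000 at 39% = $62,010.00
Next $193,000 at 30% = $57,900.00
Next $182,000 at 24.5% = $44,590.00
Remaining $181,666 at 20.5% = $37,241.53
Fee: $62,010.00 + $57,900.00 + $44,590.00 + $37,241.53 = $201,741.53
Referral share: 34% of $201,741.53 = $68,592.12; lead counsel retains $201,741.53 − $68,592.12 = $133,149.41.

$133,149.41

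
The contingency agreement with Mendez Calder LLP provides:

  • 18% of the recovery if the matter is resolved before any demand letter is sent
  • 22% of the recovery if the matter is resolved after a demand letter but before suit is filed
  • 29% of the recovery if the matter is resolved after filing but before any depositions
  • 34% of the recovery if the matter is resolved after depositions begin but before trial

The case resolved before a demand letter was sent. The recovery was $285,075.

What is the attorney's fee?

The matter resolved before a demand letter was sent, so the 18% rate applies.
$285,075 × 18% = $51,313.50

$51,313.50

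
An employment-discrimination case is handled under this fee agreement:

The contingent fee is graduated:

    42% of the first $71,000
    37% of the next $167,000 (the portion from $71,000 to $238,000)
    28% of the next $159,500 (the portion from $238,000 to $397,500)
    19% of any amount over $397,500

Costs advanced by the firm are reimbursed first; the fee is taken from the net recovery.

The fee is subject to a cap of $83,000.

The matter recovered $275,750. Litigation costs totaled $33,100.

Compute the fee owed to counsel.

$83,000.00

Fee base (net of costs): $275,750 − $33,100 = $242,650
First $71,000 at 42% = $29,820.00
Next $167,000 at 37% = $61,790.00
Remaining $4,650 at 28% = $1,302.00
Fee: $29,820.00 + $61,790.00 + $1,302.00 = $92,912.00
$92,912.00 exceeds the $83,000 cap, so the fee is capped at $83,000.00.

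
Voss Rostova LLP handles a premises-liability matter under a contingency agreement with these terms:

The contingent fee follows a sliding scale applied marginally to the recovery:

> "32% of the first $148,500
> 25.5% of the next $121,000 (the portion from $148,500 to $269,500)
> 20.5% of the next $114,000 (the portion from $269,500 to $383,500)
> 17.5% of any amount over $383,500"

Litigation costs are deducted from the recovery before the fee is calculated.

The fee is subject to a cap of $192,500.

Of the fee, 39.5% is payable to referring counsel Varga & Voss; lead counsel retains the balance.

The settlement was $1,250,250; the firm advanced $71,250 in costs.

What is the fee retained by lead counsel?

Fee base (net of costs): $1,250,250 − $71,250 = $1,179,000
First $148,500 at 32% = $47,520.00
Next $121,000 at 25.5% = $30,855.00
Next $114,000 at 20.5% = $23,370.00
Remaining $795,500 at 17.5% = $139,212.50
Fee: $47,520.00 + $30,855.00 + $23,370.00 + $139,212.50 = $240,957.50
$240,957.50 exceeds the $192,500 cap, so the fee is capped at $192,500.00.
Referral share: 39.5% of $192,500.00 = $76,037.50; lead counsel retains $192,500.00 − $76,037.50 = $116,462.50.

$116,462.50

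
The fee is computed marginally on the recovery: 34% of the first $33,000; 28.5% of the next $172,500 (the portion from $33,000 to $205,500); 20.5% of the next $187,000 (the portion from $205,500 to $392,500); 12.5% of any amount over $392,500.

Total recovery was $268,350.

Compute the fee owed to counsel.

$73,266.75

First $33,000 at 34% = $11,220.00
Next $172,500 at 28.5% = $49,162.50
Remaining $62,850 at 20.5% = $12,884.25
Fee: $11,220.00 + $49,162.50 + $12,884.25 = $73,266.75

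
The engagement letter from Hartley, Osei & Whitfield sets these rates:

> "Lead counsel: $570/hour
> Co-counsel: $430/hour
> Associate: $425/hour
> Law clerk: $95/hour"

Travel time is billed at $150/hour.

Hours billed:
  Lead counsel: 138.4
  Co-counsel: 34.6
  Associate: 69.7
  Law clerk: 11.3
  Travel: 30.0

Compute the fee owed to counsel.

$128,962.00

Lead counsel: 138.4 × $570 = $78,888.00
Co-counsel: 34.6 × $430 = $14,878.00
Associate: 69.7 × $425 = $29,622.50
Law clerk: 11.3 × $95 = $1,073.50
Subtotal: $78,888.00 + $14,878.00 + $29,622.50 + $1,073.50 = $124,462.00
Travel: 30.0 × $150 = $4,500.00
Total: $124,462.00 + $4,500.00 = $128,962.00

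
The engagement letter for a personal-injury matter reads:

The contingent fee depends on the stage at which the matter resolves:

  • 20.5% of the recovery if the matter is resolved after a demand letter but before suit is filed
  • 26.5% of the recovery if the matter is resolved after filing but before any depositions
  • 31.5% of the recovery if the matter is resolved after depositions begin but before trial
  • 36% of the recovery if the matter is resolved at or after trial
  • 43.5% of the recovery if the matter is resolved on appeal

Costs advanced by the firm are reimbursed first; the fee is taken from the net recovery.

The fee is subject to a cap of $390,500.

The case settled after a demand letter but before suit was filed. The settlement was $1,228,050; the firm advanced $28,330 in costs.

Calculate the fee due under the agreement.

$245,942.60

Fee base (net of costs): $1,228,050 − $28,330 = $1,199,720
The matter settled after a demand letter but before suit was filed, so the 20.5% rate applies.
$1,199,720 × 20.5% = $245,942.60
$245,942.60 is under the $390,500 cap.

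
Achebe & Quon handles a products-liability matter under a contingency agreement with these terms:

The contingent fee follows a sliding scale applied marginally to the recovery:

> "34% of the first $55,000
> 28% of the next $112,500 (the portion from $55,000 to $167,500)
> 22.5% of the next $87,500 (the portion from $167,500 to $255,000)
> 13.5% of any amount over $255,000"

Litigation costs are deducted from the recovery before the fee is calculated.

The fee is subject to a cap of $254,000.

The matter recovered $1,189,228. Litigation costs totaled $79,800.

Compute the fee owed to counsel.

$185,235.28

Fee base (net of costs): $1,189,228 − $79,800 = $1,109,428
First $55,000 at 34% = $18,700.00
Next $112,500 at 28% = $31,500.00
Next $87,500 at 22.5% = $19,687.50
Remaining $854,428 at 13.5% = $115,347.78
Fee: $18,700.00 + $31,500.00 + $19,687.50 + $115,347.78 = $185,235.28
$185,235.28 is under the $254,000 cap.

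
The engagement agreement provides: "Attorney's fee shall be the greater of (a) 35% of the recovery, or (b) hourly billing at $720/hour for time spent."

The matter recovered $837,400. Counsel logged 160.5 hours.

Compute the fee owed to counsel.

$293,090.00

(a) 35% of $837,400 = $293,090.00
(b) 160.5 × $720 = $115,560.00
The greater is (a): $293,090.00.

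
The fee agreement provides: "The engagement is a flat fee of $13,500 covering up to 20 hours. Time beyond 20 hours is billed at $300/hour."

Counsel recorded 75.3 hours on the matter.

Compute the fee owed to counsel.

$30,090.00

Flat fee: $13,500.00
Excess hours: 75.3 − 20 = 55.3
Overrun: 55.3 × $300 = $16,590.00
Total: $13,500.00 + $16,590.00 = $30,090.00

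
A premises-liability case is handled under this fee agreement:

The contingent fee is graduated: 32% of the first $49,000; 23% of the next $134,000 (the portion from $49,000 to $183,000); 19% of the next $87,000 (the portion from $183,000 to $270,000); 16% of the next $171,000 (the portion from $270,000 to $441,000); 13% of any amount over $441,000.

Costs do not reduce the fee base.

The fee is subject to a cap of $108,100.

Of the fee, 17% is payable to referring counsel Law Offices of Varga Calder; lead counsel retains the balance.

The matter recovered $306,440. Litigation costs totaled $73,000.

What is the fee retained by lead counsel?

$57,154.13

Fee base is the gross recovery, $306,440; costs are reimbursed separately.
First $49,000 at 32% = $15,680.00
Next $134,000 at 23% = $30,820.00
Next $87,000 at 19% = $16,530.00
Remaining $36,440 at 16% = $5,830.40
Fee: $15,680.00 + $30,820.00 + $16,530.00 + $5,830.40 = $68,860.40
$68,860.40 is under the $108,100 cap.
Referral share: 17% of $68,860.40 = $11,706.27; lead counsel retains $68,860.40 − $11,706.27 = $57,154.13.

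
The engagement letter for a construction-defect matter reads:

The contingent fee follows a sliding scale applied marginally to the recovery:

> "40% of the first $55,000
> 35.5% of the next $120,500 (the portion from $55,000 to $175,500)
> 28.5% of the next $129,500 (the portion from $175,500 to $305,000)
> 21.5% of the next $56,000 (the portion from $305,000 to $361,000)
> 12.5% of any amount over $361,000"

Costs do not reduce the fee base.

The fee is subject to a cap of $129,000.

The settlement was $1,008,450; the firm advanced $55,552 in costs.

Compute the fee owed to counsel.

Fee base is the gross recovery, $1,008,450; costs are reimbursed separately.
First $55,000 at 40% = $22,000.00
Next $120,500 at 35.5% = $42,777.50
Next $129,500 at 28.5% = $36,907.50
Next $56,000 at 21.5% = $12,040.00
Remaining $647,450 at 12.5% = $80,931.25
Fee: $22,000.00 + $42,777.50 + $36,907.50 + $12,040.00 + $80,931.25 = $194,656.25
$194,656.25 exceeds the $129,000 cap, so the fee is capped at $129,000.00.

$129,000.00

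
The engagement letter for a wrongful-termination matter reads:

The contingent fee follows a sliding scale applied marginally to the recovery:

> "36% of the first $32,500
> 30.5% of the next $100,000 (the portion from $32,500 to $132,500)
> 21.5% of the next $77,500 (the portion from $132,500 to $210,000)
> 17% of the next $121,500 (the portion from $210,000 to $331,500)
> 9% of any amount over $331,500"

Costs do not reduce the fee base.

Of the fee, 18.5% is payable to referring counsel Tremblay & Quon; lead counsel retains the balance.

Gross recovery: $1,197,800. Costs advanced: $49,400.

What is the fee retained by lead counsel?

Fee base is the gross recovery, $1,197,800; costs are reimbursed separately.
First $32,500 at 36% = $11,700.00
Next $100,000 at 30.5% = $30,500.00
Next $77,500 at 21.5% = $16,662.50
Next $121,500 at 17% = $20,655.00
Remaining $866,300 at 9% = $77,967.00
Fee: $11,700.00 + $30,500.00 + $16,662.50 + $20,655.00 + $77,967.00 = $157,484.50
Referral share: 18.5% of $157,484.50 = $29,134.63; lead counsel retains $157,484.50 − $29,134.63 = $128,349.87.

$128,349.87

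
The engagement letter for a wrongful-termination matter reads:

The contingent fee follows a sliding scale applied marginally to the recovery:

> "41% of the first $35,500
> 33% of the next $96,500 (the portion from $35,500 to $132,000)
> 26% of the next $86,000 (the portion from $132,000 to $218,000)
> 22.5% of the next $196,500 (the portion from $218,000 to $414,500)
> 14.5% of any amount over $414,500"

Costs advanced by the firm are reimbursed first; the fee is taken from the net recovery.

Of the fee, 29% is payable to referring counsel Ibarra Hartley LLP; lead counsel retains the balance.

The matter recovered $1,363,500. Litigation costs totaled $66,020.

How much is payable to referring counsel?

$69,891.33

Fee base (net of costs): $1,363,500 − $66,020 = $1,297,480
First $35,500 at 41% = $14,555.00
Next $96,500 at 33% = $31,845.00
Next $86,000 at 26% = $22,360.00
Next $196,500 at 22.5% = $44,212.50
Remaining $882,980 at 14.5% = $128,032.10
Fee: $14,555.00 + $31,845.00 + $22,360.00 + $44,212.50 + $128,032.10 = $241,004.60
Referral share: 29% of $241,004.60 = $69,891.33; lead counsel retains $241,004.60 − $69,891.33 = $171,113.27.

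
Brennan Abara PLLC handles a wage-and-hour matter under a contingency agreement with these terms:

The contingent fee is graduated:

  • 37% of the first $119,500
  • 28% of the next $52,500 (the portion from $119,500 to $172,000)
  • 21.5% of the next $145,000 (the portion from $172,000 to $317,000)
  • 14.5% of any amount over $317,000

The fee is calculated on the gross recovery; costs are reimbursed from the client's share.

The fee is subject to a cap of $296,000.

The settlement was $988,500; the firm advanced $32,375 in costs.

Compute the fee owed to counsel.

Fee base is the gross recovery, $988,500; costs are reimbursed separately.
First $119,500 at 37% = $44,215.00
Next $52,500 at 28% = $14,700.00
Next $145,000 at 21.5% = $31,175.00
Remaining $671,500 at 14.5% = $97,367.50
Fee: $44,215.00 + $14,700.00 + $31,175.00 + $97,367.50 = $187,457.50
$187,457.50 is under the $296,000 cap.

$187,457.50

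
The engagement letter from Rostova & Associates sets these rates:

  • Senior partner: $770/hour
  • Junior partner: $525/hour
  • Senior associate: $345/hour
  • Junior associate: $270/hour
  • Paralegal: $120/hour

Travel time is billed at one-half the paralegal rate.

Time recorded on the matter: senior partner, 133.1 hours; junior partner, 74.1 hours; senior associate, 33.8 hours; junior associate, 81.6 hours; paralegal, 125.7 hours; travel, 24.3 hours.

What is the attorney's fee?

$191,624.50

Senior partner: 133.1 × $770 = $102,487.00
Junior partner: 74.1 × $525 = $38,902.50
Senior associate: 33.8 × $345 = $11,661.00
Junior associate: 81.6 × $270 = $22,032.00
Paralegal: 125.7 × $120 = $15,084.00
Subtotal: $102,487.00 + $38,902.50 + $11,661.00 + $22,032.00 + $15,084.00 = $190,166.50
Travel: 24.3 × ($120 ÷ 2) = 24.3 × $60.00 = $1,458.00
Total: $190,166.50 + $1,458.00 = $191,624.50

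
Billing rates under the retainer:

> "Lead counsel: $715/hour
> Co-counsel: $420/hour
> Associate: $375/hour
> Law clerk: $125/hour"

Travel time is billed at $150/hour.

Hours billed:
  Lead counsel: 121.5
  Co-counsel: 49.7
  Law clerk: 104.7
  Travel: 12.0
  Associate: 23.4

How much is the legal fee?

$131,409.00

Lead counsel: 121.5 × $715 = $86,872.50
Co-counsel: 49.7 × $420 = $20,874.00
Associate: 23.4 × $375 = $8,775.00
Law clerk: 104.7 × $125 = $13,087.50
Subtotal: $86,872.50 + $20,874.00 + $8,775.00 + $13,087.50 = $129,609.00
Travel: 12.0 × $150 = $1,800.00
Total: $129,609.00 + $1,800.00 = $131,409.00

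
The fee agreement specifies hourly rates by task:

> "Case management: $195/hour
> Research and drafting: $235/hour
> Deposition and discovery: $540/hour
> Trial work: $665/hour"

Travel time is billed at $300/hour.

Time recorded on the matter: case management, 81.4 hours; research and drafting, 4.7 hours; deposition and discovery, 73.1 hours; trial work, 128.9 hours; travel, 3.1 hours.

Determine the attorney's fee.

$143,100.00

Case management: 81.4 × $195 = $15,873.00
Research and drafting: 4.7 × $235 = $1,104.50
Deposition and discovery: 73.1 × $540 = $39,474.00
Trial work: 128.9 × $665 = $85,718.50
Subtotal: $15,873.00 + $1,104.50 + $39,474.00 + $85,718.50 = $142,170.00
Travel: 3.1 × $300 = $930.00
Total: $142,170.00 + $930.00 = $143,100.00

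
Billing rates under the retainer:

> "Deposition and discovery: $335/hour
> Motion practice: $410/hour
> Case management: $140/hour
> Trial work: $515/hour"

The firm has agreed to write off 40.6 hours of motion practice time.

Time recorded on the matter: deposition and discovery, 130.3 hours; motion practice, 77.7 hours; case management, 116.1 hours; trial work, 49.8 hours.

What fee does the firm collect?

Deposition and discovery: 130.3 × $335 = $43,650.50
Motion practice: 77.7 × $410 = $31,857.00
Case management: 116.1 × $140 = $16,254.00
Trial work: 49.8 × $515 = $25,647.00
Subtotal: $117,408.50
Write-off: 40.6 × $410 = $16,646.00
Total: $117,408.50 − $16,646.00 = $100,762.50

$100,762.50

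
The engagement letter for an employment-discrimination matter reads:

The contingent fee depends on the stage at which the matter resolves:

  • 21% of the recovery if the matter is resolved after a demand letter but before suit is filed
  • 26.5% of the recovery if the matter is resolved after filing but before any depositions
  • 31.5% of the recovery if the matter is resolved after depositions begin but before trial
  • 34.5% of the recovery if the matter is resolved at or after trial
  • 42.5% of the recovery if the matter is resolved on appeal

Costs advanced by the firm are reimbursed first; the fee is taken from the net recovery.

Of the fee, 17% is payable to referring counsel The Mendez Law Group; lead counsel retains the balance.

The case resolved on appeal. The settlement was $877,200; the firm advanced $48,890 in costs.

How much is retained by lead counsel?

Fee base (net of costs): $877,200 − $48,890 = $828,310
The matter resolved on appeal, so the 42.5% rate applies.
$828,310 × 42.5% = $352,031.75
Referral share: 17% of $352,031.75 = $59,845.40; lead counsel retains $352,031.75 − $59,845.40 = $292,186.35.

$292,186.35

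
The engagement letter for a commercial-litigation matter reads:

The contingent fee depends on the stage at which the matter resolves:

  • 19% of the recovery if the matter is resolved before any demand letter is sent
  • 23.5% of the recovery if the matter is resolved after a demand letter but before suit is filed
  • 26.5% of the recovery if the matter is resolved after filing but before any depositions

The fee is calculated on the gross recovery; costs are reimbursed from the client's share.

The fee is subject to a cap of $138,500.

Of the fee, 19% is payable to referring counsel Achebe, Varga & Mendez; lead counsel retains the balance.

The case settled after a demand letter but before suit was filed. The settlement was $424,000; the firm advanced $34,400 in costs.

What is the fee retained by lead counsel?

$80,708.40

Fee base is the gross recovery, $424,000; costs are reimbursed separately.
The matter settled after a demand letter but before suit was filed, so the 23.5% rate applies.
$424,000 × 23.5% = $99,640.00
$99,640.00 is under the $138,500 cap.
Referral share: 19% of $99,640.00 = $18,931.60; lead counsel retains $99,640.00 − $18,931.60 = $80,708.40.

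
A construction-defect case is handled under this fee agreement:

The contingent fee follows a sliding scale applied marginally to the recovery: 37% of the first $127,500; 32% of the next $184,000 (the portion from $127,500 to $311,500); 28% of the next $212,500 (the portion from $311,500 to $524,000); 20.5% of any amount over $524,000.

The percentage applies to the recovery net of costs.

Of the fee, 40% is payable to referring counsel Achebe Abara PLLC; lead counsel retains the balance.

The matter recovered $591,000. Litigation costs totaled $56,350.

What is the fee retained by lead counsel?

Fee base (net of costs): $591,000 − $56,350 = $534,650
First $127,500 at 37% = $47,175.00
Next $184,000 at 32% = $58,880.00
Next $212,500 at 28% = $59,500.00
Remaining $10,650 at 20.5% = $2,183.25
Fee: $47,175.00 + $58,880.00 + $59,500.00 + $2,183.25 = $167,738.25
Referral share: 40% of $167,738.25 = $67,095.30; lead counsel retains $167,738.25 − $67,095.30 = $100,642.95.

$100,642.95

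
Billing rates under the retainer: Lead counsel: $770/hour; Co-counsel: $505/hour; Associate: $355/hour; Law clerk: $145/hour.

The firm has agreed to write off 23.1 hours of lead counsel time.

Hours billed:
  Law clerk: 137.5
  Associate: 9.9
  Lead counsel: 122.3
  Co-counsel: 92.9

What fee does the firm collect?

$146,750.50

Lead counsel: 122.3 × $770 = $94,171.00
Co-counsel: 92.9 × $505 = $46,914.50
Associate: 9.9 × $355 = $3,514.50
Law clerk: 137.5 × $145 = $19,937.50
Subtotal: $164,537.50
Write-off: 23.1 × $770 = $17,787.00
Total: $164,537.50 − $17,787.00 = $146,750.50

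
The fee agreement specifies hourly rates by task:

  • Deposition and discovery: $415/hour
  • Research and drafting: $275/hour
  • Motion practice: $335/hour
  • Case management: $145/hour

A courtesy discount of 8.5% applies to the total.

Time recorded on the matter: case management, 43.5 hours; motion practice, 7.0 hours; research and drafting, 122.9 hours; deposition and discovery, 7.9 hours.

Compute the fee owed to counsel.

$41,841.58

Deposition and discovery: 7.9 × $415 = $3,278.50
Research and drafting: 122.9 × $275 = $33,797.50
Motion practice: 7.0 × $335 = $2,345.00
Case management: 43.5 × $145 = $6,307.50
Subtotal: $45,728.50
Less 8.5% discount: −$3,886.92
Total: $45,728.50 − $3,886.92 = $41,841.58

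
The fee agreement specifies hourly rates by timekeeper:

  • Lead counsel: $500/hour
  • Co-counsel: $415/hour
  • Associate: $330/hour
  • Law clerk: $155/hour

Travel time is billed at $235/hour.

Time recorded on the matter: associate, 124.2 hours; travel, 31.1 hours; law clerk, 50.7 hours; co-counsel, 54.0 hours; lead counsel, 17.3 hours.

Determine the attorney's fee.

Lead counsel: 17.3 × $500 = $8,650.00
Co-counsel: 54.0 × $415 = $22,410.00
Associate: 124.2 × $330 = $40,986.00
Law clerk: 50.7 × $155 = $7,858.50
Subtotal: $8,650.00 + $22,410.00 + $40,986.00 + $7,858.50 = $79,904.50
Travel: 31.1 × $235 = $7,308.50
Total: $79,904.50 + $7,308.50 = $87,213.00

$87,213.00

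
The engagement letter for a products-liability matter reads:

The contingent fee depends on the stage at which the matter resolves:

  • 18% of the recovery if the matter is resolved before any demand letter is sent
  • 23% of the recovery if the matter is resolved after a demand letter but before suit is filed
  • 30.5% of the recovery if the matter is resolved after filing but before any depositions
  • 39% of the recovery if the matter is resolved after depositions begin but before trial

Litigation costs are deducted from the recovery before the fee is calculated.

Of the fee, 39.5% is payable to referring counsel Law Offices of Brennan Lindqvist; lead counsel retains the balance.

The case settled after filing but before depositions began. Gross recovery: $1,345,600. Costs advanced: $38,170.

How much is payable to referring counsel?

Fee base (net of costs): $1,345,600 − $38,170 = $1,307,430
The matter settled after filing but before depositions began, so the 30.5% rate applies.
$1,307,430 × 30.5% = $398,766.15
Referral share: 39.5% of $398,766.15 = $157,512.63; lead counsel retains $398,766.15 − $157,512.63 = $241,253.52.

$157,512.63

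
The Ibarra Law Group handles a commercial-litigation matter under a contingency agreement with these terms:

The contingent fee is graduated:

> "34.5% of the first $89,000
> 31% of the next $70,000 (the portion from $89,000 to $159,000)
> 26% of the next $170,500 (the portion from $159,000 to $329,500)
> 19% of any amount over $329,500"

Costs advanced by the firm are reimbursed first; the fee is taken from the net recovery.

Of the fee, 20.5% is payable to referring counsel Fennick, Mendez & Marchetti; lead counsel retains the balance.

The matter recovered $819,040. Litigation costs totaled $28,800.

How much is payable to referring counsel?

$37,776.50

Fee base (net of costs): $819,040 − $28,800 = $790,240
First $89,000 at 34.5% = $30,705.00
Next $70,000 at 31% = $21,700.00
Next $170,500 at 26% = $44,330.00
Remaining $460,740 at 19% = $87,540.60
Fee: $30,705.00 + $21,700.00 + $44,330.00 + $87,540.60 = $184,275.60
Referral share: 20.5% of $184,275.60 = $37,776.50; lead counsel retains $184,275.60 − $37,776.50 = $146,499.10.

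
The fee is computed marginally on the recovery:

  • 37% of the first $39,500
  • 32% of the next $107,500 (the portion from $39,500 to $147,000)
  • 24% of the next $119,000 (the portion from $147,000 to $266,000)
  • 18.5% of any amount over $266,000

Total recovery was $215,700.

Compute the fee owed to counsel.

$65,503.00

First $39,500 at 37% = $14,615.00
Next $107,500 at 32% = $34,400.00
Remaining $68,700 at 24% = $16,488.00
Fee: $14,615.00 + $34,400.00 + $16,488.00 = $65,503.00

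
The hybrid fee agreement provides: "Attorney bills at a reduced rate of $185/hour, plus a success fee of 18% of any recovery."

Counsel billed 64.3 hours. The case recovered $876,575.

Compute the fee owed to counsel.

Hourly: 64.3 × $185 = $11,895.50
Success fee: 18% of $876,575 = $157,783.50
Total: $11,895.50 + $157,783.50 = $169,679.00

$169,679.00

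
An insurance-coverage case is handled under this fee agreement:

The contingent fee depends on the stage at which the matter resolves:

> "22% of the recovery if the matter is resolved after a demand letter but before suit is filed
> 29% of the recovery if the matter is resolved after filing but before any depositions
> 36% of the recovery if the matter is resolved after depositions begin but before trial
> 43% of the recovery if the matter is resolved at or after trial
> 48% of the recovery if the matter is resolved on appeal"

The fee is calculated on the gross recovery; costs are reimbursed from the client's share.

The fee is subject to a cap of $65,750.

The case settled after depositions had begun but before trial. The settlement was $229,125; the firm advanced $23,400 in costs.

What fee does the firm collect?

Fee base is the gross recovery, $229,125; costs are reimbursed separately.
The matter settled after depositions had begun but before trial, so the 36% rate applies.
$229,125 × 36% = $82,485.00
$82,485.00 exceeds the $65,750 cap, so the fee is capped at $65,750.00.

$65,750.00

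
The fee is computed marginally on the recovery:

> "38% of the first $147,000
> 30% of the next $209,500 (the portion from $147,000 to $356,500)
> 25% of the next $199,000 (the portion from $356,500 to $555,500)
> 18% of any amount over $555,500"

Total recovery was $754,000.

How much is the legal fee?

First $147,000 at 38% = $55,860.00
Next $209,500 at 30% = $62,850.00
Next $199,000 at 25% = $49,750.00
Remaining $198,500 at 18% = $35,730.00
Fee: $55,860.00 + $62,850.00 + $49,750.00 + $35,730.00 = $204,190.00

$204,190.00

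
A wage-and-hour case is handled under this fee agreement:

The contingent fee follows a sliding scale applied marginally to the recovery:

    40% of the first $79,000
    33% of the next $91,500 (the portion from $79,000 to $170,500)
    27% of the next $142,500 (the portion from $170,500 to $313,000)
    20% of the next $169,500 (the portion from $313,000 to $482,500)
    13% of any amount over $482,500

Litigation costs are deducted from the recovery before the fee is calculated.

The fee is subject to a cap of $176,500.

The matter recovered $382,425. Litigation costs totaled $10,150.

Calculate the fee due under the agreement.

Fee base (net of costs): $382,425 − $10,150 = $372,275
First $79,000 at 40% = $31,600.00
Next $91,500 at 33% = $30,195.00
Next $142,500 at 27% = $38,475.00
Remaining $59,275 at 20% = $11,855.00
Fee: $31,600.00 + $30,195.00 + $38,475.00 + $11,855.00 = $112,125.00
$112,125.00 is under the $176,500 cap.

$112,125.00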